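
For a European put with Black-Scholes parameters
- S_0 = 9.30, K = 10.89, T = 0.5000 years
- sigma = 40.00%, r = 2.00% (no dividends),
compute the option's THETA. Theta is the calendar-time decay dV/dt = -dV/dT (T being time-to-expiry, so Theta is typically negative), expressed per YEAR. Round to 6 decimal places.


Answer: Theta = -0.814828

Derivation:
d1 = -0.3812385189; d2 = -0.6640812314
phi(d1) = 0.3709789571; exp(-qT) = 1.0000000000; exp(-rT) = 0.9900498337
Theta = -S*exp(-qT)*phi(d1)*sigma/(2*sqrt(T)) + r*K*exp(-rT)*N(-d2) - q*S*exp(-qT)*N(-d1)
N(-d1) = 0.6484868652; N(-d2) = 0.7466808390; sqrt(T) = 0.7071067812
Term 1 = -9.3000 * 1.0000000000 * 0.3709789571 * 0.4000 / (2 * 0.7071067812) = -0.9758368588
Term 2 = 0.0200 * 10.8900 * 0.9900498337 * 0.7466808390 = 0.1610089202
Term 3 = 0 (no dividend yield, q = 0)
Theta = -0.9758368588 + (0.1610089202) + (0.0000000000) = -0.814828


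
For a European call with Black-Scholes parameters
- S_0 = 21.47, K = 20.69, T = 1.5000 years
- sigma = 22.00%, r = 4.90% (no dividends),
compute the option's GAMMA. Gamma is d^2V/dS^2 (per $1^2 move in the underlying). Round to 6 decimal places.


Answer: Gamma = 0.059449

Derivation:
d1 = 0.5448486143; d2 = 0.2754047426
phi(d1) = 0.3439123194; exp(-qT) = 1.0000000000; exp(-rT) = 0.9291361458
Gamma = exp(-qT) * phi(d1) / (S * sigma * sqrt(T)) = 1.0000000000 * 0.3439123194 / (21.4700 * 0.2200 * 1.2247448714) = 0.059449


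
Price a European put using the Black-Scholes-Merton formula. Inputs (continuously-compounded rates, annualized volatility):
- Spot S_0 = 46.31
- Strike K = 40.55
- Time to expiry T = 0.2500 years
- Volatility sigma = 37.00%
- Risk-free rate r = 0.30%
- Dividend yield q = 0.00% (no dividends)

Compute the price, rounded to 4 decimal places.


d1 = (ln(S/K) + (r - q + 0.5*sigma^2) * T) / (sigma * sqrt(T)) = 0.81451157
d2 = d1 - sigma * sqrt(T) = 0.62951157
exp(-rT) = 0.99925028; exp(-qT) = 1.00000000
P = K * exp(-rT) * N(-d2) - S_0 * exp(-qT) * N(-d1)
N(-d1) = 0.20767597; N(-d2) = 0.26450710
P = 40.5500 * 0.99925028 * 0.26450710 - 46.3100 * 1.00000000 * 0.20767597 = 1.1002

Answer: Price = 1.1002


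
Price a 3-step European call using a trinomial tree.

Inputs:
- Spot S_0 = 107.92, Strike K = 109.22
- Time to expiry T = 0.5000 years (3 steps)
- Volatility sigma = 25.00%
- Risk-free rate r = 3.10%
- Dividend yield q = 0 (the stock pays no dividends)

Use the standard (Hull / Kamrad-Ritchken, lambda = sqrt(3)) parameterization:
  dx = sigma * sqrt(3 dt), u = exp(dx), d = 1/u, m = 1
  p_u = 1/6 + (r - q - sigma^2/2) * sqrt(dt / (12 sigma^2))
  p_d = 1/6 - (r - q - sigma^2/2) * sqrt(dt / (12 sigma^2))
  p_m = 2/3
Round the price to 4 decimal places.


dt = T/N = 0.166667; dx = sigma*sqrt(3*dt) = 0.176777
u = exp(dx) = 1.193365; d = 1/u = 0.837967
p_u = 0.166549, p_m = 0.666667, p_d = 0.166785
Discount per step: exp(-r*dt) = 0.994847
Stock lattice S(k, j) with j the centered position index:
  k=0: S(0,+0) = 107.9200
  k=1: S(1,-1) = 90.4334; S(1,+0) = 107.9200; S(1,+1) = 128.7879
  k=2: S(2,-2) = 75.7802; S(2,-1) = 90.4334; S(2,+0) = 107.9200; S(2,+1) = 128.7879; S(2,+2) = 153.6909
  k=3: S(3,-3) = 63.5013; S(3,-2) = 75.7802; S(3,-1) = 90.4334; S(3,+0) = 107.9200; S(3,+1) = 128.7879; S(3,+2) = 153.6909; S(3,+3) = 183.4093
Terminal payoffs V(N, j) = max(S_T - K, 0):
  V(3,-3) = 0.000000; V(3,-2) = 0.000000; V(3,-1) = 0.000000; V(3,+0) = 0.000000; V(3,+1) = 19.567905; V(3,+2) = 44.470925; V(3,+3) = 74.189306
Backward induction: V(k, j) = exp(-r*dt) * [p_u * V(k+1, j+1) + p_m * V(k+1, j) + p_d * V(k+1, j-1)]
  V(2,-2) = exp(-r*dt) * [p_u*0.000000 + p_m*0.000000 + p_d*0.000000] = 0.000000
  V(2,-1) = exp(-r*dt) * [p_u*0.000000 + p_m*0.000000 + p_d*0.000000] = 0.000000
  V(2,+0) = exp(-r*dt) * [p_u*19.567905 + p_m*0.000000 + p_d*0.000000] = 3.242217
  V(2,+1) = exp(-r*dt) * [p_u*44.470925 + p_m*19.567905 + p_d*0.000000] = 20.346455
  V(2,+2) = exp(-r*dt) * [p_u*74.189306 + p_m*44.470925 + p_d*19.567905] = 45.033771
  V(1,-1) = exp(-r*dt) * [p_u*3.242217 + p_m*0.000000 + p_d*0.000000] = 0.537205
  V(1,+0) = exp(-r*dt) * [p_u*20.346455 + p_m*3.242217 + p_d*0.000000] = 5.521554
  V(1,+1) = exp(-r*dt) * [p_u*45.033771 + p_m*20.346455 + p_d*3.242217] = 21.494036
  V(0,+0) = exp(-r*dt) * [p_u*21.494036 + p_m*5.521554 + p_d*0.537205] = 7.312560

Answer: Price = V(0,0) = 7.3126


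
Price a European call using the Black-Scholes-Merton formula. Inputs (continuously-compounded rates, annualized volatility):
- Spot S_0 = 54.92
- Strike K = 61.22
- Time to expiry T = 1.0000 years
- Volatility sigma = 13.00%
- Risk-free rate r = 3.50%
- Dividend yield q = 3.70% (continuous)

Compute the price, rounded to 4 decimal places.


d1 = (ln(S/K) + (r - q + 0.5*sigma^2) * T) / (sigma * sqrt(T)) = -0.78574117
d2 = d1 - sigma * sqrt(T) = -0.91574117
exp(-rT) = 0.96560542; exp(-qT) = 0.96367614
C = S_0 * exp(-qT) * N(d1) - K * exp(-rT) * N(d2)
N(d1) = 0.21600957; N(d2) = 0.17990133
C = 54.9200 * 0.96367614 * 0.21600957 - 61.2200 * 0.96560542 * 0.17990133 = 0.7976

Answer: Price = 0.7976


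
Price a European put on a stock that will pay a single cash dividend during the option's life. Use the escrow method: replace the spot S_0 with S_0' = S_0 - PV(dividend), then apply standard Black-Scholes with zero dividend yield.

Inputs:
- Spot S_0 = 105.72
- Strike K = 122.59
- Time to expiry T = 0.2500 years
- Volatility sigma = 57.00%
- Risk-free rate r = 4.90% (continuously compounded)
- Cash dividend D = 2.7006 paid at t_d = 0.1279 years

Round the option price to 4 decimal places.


PV(D) = D * exp(-r * t_d) = 2.7006 * 0.99375250 = 2.68372799
S_0' = S_0 - PV(D) = 105.7200 - 2.68372799 = 103.03627201
d1 = (ln(S_0'/K) + (r + sigma^2/2)*T) / (sigma*sqrt(T)) = -0.42421710
d2 = d1 - sigma*sqrt(T) = -0.70921710
exp(-rT) = 0.98782473
N(-d1) = 0.66429625; N(-d2) = 0.76090512
P = K * exp(-rT) * N(-d2) - S_0' * N(-d1) = 122.5900 * 0.98782473 * 0.76090512 - 103.03627201 * 0.66429625 = 23.6970

Answer: Price = 23.6970


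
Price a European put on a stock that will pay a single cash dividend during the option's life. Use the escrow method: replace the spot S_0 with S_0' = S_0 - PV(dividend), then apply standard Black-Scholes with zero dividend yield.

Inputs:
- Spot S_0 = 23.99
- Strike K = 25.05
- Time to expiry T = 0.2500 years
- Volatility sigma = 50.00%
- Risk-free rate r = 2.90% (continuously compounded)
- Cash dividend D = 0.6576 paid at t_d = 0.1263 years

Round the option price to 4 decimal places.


PV(D) = D * exp(-r * t_d) = 0.6576 * 0.99634400 = 0.65519581
S_0' = S_0 - PV(D) = 23.9900 - 0.65519581 = 23.33480419
d1 = (ln(S_0'/K) + (r + sigma^2/2)*T) / (sigma*sqrt(T)) = -0.12971136
d2 = d1 - sigma*sqrt(T) = -0.37971136
exp(-rT) = 0.99277622
N(-d1) = 0.55160260; N(-d2) = 0.64792016
P = K * exp(-rT) * N(-d2) - S_0' * N(-d1) = 25.0500 * 0.99277622 * 0.64792016 - 23.33480419 * 0.55160260 = 3.2416

Answer: Price = 3.2416


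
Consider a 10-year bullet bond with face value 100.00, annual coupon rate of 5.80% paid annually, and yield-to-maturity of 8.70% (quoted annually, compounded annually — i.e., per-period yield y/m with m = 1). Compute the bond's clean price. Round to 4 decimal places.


Coupon per period c = face * coupon_rate / m = 5.800000
Periods per year m = 1; per-period yield y/m = 0.087000
Number of cashflows N = 10
Cashflows (t years, CF_t, discount factor 1/(1+y/m)^(m*t), PV):
  t = 1.0000: CF_t = 5.800000, DF = 0.919963, PV = 5.335787
  t = 2.0000: CF_t = 5.800000, DF = 0.846332, PV = 4.908727
  t = 3.0000: CF_t = 5.800000, DF = 0.778595, PV = 4.515848
  t = 4.0000: CF_t = 5.800000, DF = 0.716278, PV = 4.154414
  t = 5.0000: CF_t = 5.800000, DF = 0.658950, PV = 3.821908
  t = 6.0000: CF_t = 5.800000, DF = 0.606209, PV = 3.516015
  t = 7.0000: CF_t = 5.800000, DF = 0.557690, PV = 3.234604
  t = 8.0000: CF_t = 5.800000, DF = 0.513055, PV = 2.975717
  t = 9.0000: CF_t = 5.800000, DF = 0.471991, PV = 2.737550
  t = 10.0000: CF_t = 105.800000, DF = 0.434215, PV = 45.939919
Price P = sum_t PV_t = 81.140491

Answer: Price = 81.1405


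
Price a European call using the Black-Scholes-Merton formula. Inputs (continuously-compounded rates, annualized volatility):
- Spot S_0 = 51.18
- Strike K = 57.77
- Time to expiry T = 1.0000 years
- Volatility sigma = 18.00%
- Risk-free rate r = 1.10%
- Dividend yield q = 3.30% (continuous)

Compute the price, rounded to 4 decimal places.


Answer: Price = 1.1581

Derivation:
d1 = (ln(S/K) + (r - q + 0.5*sigma^2) * T) / (sigma * sqrt(T)) = -0.70511544
d2 = d1 - sigma * sqrt(T) = -0.88511544
exp(-rT) = 0.98906028; exp(-qT) = 0.96753856
C = S_0 * exp(-qT) * N(d1) - K * exp(-rT) * N(d2)
N(d1) = 0.24036920; N(d2) = 0.18804719
C = 51.1800 * 0.96753856 * 0.24036920 - 57.7700 * 0.98906028 * 0.18804719 = 1.1581


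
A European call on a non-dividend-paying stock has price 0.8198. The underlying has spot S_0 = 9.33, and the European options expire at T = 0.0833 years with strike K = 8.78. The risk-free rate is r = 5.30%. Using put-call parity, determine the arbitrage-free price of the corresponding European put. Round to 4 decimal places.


Put-call parity: C - P = S_0 * exp(-qT) - K * exp(-rT).
S_0 * exp(-qT) = 9.3300 * 1.00000000 = 9.33000000
K * exp(-rT) = 8.7800 * 0.99559483 = 8.74132262
P = C - S*exp(-qT) + K*exp(-rT)
P = 0.8198 - 9.33000000 + 8.74132262 = 0.2311

Answer: Put price = 0.2311


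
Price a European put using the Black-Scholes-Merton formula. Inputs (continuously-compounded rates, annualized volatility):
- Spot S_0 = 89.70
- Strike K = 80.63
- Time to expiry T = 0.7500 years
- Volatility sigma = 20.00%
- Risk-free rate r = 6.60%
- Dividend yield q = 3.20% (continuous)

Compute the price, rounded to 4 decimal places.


d1 = (ln(S/K) + (r - q + 0.5*sigma^2) * T) / (sigma * sqrt(T)) = 0.84928213
d2 = d1 - sigma * sqrt(T) = 0.67607705
exp(-rT) = 0.95170516; exp(-qT) = 0.97628571
P = K * exp(-rT) * N(-d2) - S_0 * exp(-qT) * N(-d1)
N(-d1) = 0.19786216; N(-d2) = 0.24949586
P = 80.6300 * 0.95170516 * 0.24949586 - 89.7000 * 0.97628571 * 0.19786216 = 1.8180

Answer: Price = 1.8180


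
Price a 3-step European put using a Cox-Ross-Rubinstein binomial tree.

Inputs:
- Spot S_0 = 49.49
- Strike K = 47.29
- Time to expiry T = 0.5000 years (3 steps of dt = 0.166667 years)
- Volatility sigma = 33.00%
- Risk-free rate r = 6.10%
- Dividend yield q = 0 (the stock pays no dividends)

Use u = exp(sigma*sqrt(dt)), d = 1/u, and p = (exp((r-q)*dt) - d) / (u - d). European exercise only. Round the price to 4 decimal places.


Answer: Price = V(0,0) = 3.1415

Derivation:
dt = T/N = 0.166667
u = exp(sigma*sqrt(dt)) = 1.144219; d = 1/u = 0.873959
p = (exp((r-q)*dt) - d) / (u - d) = 0.504180
Discount per step: exp(-r*dt) = 0.989885
Stock lattice S(k, i) with i counting down-moves:
  k=0: S(0,0) = 49.4900
  k=1: S(1,0) = 56.6274; S(1,1) = 43.2522
  k=2: S(2,0) = 64.7941; S(2,1) = 49.4900; S(2,2) = 37.8007
  k=3: S(3,0) = 74.1386; S(3,1) = 56.6274; S(3,2) = 43.2522; S(3,3) = 33.0362
Terminal payoffs V(N, i) = max(K - S_T, 0):
  V(3,0) = 0.000000; V(3,1) = 0.000000; V(3,2) = 4.037774; V(3,3) = 14.253771
Backward induction: V(k, i) = exp(-r*dt) * [p * V(k+1, i) + (1-p) * V(k+1, i+1)].
  V(2,0) = exp(-r*dt) * [p*0.000000 + (1-p)*0.000000] = 0.000000
  V(2,1) = exp(-r*dt) * [p*0.000000 + (1-p)*4.037774] = 1.981757
  V(2,2) = exp(-r*dt) * [p*4.037774 + (1-p)*14.253771] = 9.010987
  V(1,0) = exp(-r*dt) * [p*0.000000 + (1-p)*1.981757] = 0.972655
  V(1,1) = exp(-r*dt) * [p*1.981757 + (1-p)*9.010987] = 5.411688
  V(0,0) = exp(-r*dt) * [p*0.972655 + (1-p)*5.411688] = 3.141513


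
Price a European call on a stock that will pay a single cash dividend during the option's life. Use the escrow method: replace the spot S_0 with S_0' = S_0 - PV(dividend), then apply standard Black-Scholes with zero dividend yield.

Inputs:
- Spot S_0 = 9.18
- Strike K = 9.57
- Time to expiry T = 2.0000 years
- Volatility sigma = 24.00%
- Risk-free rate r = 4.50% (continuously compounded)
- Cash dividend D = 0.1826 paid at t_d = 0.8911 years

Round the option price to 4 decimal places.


Answer: Price = 1.3295

Derivation:
PV(D) = D * exp(-r * t_d) = 0.1826 * 0.96069385 = 0.17542270
S_0' = S_0 - PV(D) = 9.1800 - 0.17542270 = 9.00457730
d1 = (ln(S_0'/K) + (r + sigma^2/2)*T) / (sigma*sqrt(T)) = 0.25544183
d2 = d1 - sigma*sqrt(T) = -0.08396943
exp(-rT) = 0.91393119
N(d1) = 0.60080907; N(d2) = 0.46654037
C = S_0' * N(d1) - K * exp(-rT) * N(d2) = 9.00457730 * 0.60080907 - 9.5700 * 0.91393119 * 0.46654037 = 1.3295


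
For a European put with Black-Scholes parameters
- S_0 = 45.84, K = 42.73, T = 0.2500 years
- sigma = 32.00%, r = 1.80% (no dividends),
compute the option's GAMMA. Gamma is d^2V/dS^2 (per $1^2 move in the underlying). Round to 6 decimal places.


d1 = 0.5472238922; d2 = 0.3872238922
phi(d1) = 0.3434665585; exp(-qT) = 1.0000000000; exp(-rT) = 0.9955101098
Gamma = exp(-qT) * phi(d1) / (S * sigma * sqrt(T)) = 1.0000000000 * 0.3434665585 / (45.8400 * 0.3200 * 0.5000000000) = 0.046830

Answer: Gamma = 0.046830


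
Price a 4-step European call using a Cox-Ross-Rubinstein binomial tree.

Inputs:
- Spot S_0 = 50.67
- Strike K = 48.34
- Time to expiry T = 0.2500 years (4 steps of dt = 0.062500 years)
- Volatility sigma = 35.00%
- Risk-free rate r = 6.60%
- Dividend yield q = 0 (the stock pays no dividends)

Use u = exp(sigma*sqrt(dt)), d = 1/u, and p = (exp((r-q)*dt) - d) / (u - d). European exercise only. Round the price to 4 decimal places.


Answer: Price = V(0,0) = 5.3046

Derivation:
dt = T/N = 0.062500
u = exp(sigma*sqrt(dt)) = 1.091442; d = 1/u = 0.916219
p = (exp((r-q)*dt) - d) / (u - d) = 0.501729
Discount per step: exp(-r*dt) = 0.995883
Stock lattice S(k, i) with i counting down-moves:
  k=0: S(0,0) = 50.6700
  k=1: S(1,0) = 55.3034; S(1,1) = 46.4248
  k=2: S(2,0) = 60.3604; S(2,1) = 50.6700; S(2,2) = 42.5353
  k=3: S(3,0) = 65.8799; S(3,1) = 55.3034; S(3,2) = 46.4248; S(3,3) = 38.9716
  k=4: S(4,0) = 71.9042; S(4,1) = 60.3604; S(4,2) = 50.6700; S(4,3) = 42.5353; S(4,4) = 35.7065
Terminal payoffs V(N, i) = max(S_T - K, 0):
  V(4,0) = 23.564153; V(4,1) = 12.020446; V(4,2) = 2.330000; V(4,3) = 0.000000; V(4,4) = 0.000000
Backward induction: V(k, i) = exp(-r*dt) * [p * V(k+1, i) + (1-p) * V(k+1, i+1)].
  V(3,0) = exp(-r*dt) * [p*23.564153 + (1-p)*12.020446] = 17.738933
  V(3,1) = exp(-r*dt) * [p*12.020446 + (1-p)*2.330000] = 7.162371
  V(3,2) = exp(-r*dt) * [p*2.330000 + (1-p)*0.000000] = 1.164216
  V(3,3) = exp(-r*dt) * [p*0.000000 + (1-p)*0.000000] = 0.000000
  V(2,0) = exp(-r*dt) * [p*17.738933 + (1-p)*7.162371] = 12.417610
  V(2,1) = exp(-r*dt) * [p*7.162371 + (1-p)*1.164216] = 4.156483
  V(2,2) = exp(-r*dt) * [p*1.164216 + (1-p)*0.000000] = 0.581716
  V(1,0) = exp(-r*dt) * [p*12.417610 + (1-p)*4.156483] = 8.267157
  V(1,1) = exp(-r*dt) * [p*4.156483 + (1-p)*0.581716] = 2.365503
  V(0,0) = exp(-r*dt) * [p*8.267157 + (1-p)*2.365503] = 5.304607


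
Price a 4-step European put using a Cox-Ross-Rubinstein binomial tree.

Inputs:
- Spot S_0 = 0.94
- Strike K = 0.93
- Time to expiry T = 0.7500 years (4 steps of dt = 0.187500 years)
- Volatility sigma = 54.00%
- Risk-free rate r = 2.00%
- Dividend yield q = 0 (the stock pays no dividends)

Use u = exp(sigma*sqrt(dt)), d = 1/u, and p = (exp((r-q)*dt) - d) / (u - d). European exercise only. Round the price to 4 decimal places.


Answer: Price = V(0,0) = 0.1514

Derivation:
dt = T/N = 0.187500
u = exp(sigma*sqrt(dt)) = 1.263426; d = 1/u = 0.791499
p = (exp((r-q)*dt) - d) / (u - d) = 0.449769
Discount per step: exp(-r*dt) = 0.996257
Stock lattice S(k, i) with i counting down-moves:
  k=0: S(0,0) = 0.9400
  k=1: S(1,0) = 1.1876; S(1,1) = 0.7440
  k=2: S(2,0) = 1.5005; S(2,1) = 0.9400; S(2,2) = 0.5889
  k=3: S(3,0) = 1.8957; S(3,1) = 1.1876; S(3,2) = 0.7440; S(3,3) = 0.4661
  k=4: S(4,0) = 2.3951; S(4,1) = 1.5005; S(4,2) = 0.9400; S(4,3) = 0.5889; S(4,4) = 0.3689
Terminal payoffs V(N, i) = max(K - S_T, 0):
  V(4,0) = 0.000000; V(4,1) = 0.000000; V(4,2) = 0.000000; V(4,3) = 0.341118; V(4,4) = 0.561083
Backward induction: V(k, i) = exp(-r*dt) * [p * V(k+1, i) + (1-p) * V(k+1, i+1)].
  V(3,0) = exp(-r*dt) * [p*0.000000 + (1-p)*0.000000] = 0.000000
  V(3,1) = exp(-r*dt) * [p*0.000000 + (1-p)*0.000000] = 0.000000
  V(3,2) = exp(-r*dt) * [p*0.000000 + (1-p)*0.341118] = 0.186991
  V(3,3) = exp(-r*dt) * [p*0.341118 + (1-p)*0.561083] = 0.460419
  V(2,0) = exp(-r*dt) * [p*0.000000 + (1-p)*0.000000] = 0.000000
  V(2,1) = exp(-r*dt) * [p*0.000000 + (1-p)*0.186991] = 0.102503
  V(2,2) = exp(-r*dt) * [p*0.186991 + (1-p)*0.460419] = 0.336177
  V(1,0) = exp(-r*dt) * [p*0.000000 + (1-p)*0.102503] = 0.056189
  V(1,1) = exp(-r*dt) * [p*0.102503 + (1-p)*0.336177] = 0.230213
  V(0,0) = exp(-r*dt) * [p*0.056189 + (1-p)*0.230213] = 0.151374


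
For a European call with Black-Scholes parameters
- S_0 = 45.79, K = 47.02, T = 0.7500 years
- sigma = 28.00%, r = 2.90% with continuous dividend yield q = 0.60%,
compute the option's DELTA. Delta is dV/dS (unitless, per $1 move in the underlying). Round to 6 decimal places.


Answer: Delta = 0.530707

Derivation:
d1 = 0.0830670270; d2 = -0.1594200861
phi(d1) = 0.3975682750; exp(-qT) = 0.9955101098; exp(-rT) = 0.9784848257
N(d1) = 0.5331008781
Delta = exp(-qT) * N(d1) = 0.9955101098 * 0.5331008781 = 0.530707


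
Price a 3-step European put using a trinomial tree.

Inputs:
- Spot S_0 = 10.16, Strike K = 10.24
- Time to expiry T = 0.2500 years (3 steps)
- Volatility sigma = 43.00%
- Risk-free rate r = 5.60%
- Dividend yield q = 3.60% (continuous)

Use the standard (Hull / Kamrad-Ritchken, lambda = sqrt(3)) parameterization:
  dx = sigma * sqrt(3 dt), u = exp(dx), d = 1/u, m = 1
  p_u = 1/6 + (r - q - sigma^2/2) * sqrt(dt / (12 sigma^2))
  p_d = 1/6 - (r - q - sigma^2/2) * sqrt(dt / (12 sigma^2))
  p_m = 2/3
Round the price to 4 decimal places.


Answer: Price = V(0,0) = 0.8106

Derivation:
dt = T/N = 0.083333; dx = sigma*sqrt(3*dt) = 0.215000
u = exp(dx) = 1.239862; d = 1/u = 0.806541
p_u = 0.152626, p_m = 0.666667, p_d = 0.180707
Discount per step: exp(-r*dt) = 0.995344
Stock lattice S(k, j) with j the centered position index:
  k=0: S(0,+0) = 10.1600
  k=1: S(1,-1) = 8.1945; S(1,+0) = 10.1600; S(1,+1) = 12.5970
  k=2: S(2,-2) = 6.6092; S(2,-1) = 8.1945; S(2,+0) = 10.1600; S(2,+1) = 12.5970; S(2,+2) = 15.6185
  k=3: S(3,-3) = 5.3306; S(3,-2) = 6.6092; S(3,-1) = 8.1945; S(3,+0) = 10.1600; S(3,+1) = 12.5970; S(3,+2) = 15.6185; S(3,+3) = 19.3648
Terminal payoffs V(N, j) = max(K - S_T, 0):
  V(3,-3) = 4.909429; V(3,-2) = 3.630828; V(3,-1) = 2.045539; V(3,+0) = 0.080000; V(3,+1) = 0.000000; V(3,+2) = 0.000000; V(3,+3) = 0.000000
Backward induction: V(k, j) = exp(-r*dt) * [p_u * V(k+1, j+1) + p_m * V(k+1, j) + p_d * V(k+1, j-1)]
  V(2,-2) = exp(-r*dt) * [p_u*2.045539 + p_m*3.630828 + p_d*4.909429] = 3.603070
  V(2,-1) = exp(-r*dt) * [p_u*0.080000 + p_m*2.045539 + p_d*3.630828] = 2.022559
  V(2,+0) = exp(-r*dt) * [p_u*0.000000 + p_m*0.080000 + p_d*2.045539] = 0.421008
  V(2,+1) = exp(-r*dt) * [p_u*0.000000 + p_m*0.000000 + p_d*0.080000] = 0.014389
  V(2,+2) = exp(-r*dt) * [p_u*0.000000 + p_m*0.000000 + p_d*0.000000] = 0.000000
  V(1,-1) = exp(-r*dt) * [p_u*0.421008 + p_m*2.022559 + p_d*3.603070] = 2.054123
  V(1,+0) = exp(-r*dt) * [p_u*0.014389 + p_m*0.421008 + p_d*2.022559] = 0.645341
  V(1,+1) = exp(-r*dt) * [p_u*0.000000 + p_m*0.014389 + p_d*0.421008] = 0.085273
  V(0,+0) = exp(-r*dt) * [p_u*0.085273 + p_m*0.645341 + p_d*2.054123] = 0.810645


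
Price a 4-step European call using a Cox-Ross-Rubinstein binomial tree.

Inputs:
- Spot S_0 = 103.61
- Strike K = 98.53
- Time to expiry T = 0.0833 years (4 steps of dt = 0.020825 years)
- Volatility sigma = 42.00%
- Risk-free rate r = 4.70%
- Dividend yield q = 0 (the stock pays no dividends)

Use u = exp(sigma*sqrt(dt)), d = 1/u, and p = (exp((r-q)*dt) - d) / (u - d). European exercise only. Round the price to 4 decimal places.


dt = T/N = 0.020825
u = exp(sigma*sqrt(dt)) = 1.062484; d = 1/u = 0.941191
p = (exp((r-q)*dt) - d) / (u - d) = 0.492926
Discount per step: exp(-r*dt) = 0.999022
Stock lattice S(k, i) with i counting down-moves:
  k=0: S(0,0) = 103.6100
  k=1: S(1,0) = 110.0840; S(1,1) = 97.5168
  k=2: S(2,0) = 116.9625; S(2,1) = 103.6100; S(2,2) = 91.7818
  k=3: S(3,0) = 124.2708; S(3,1) = 110.0840; S(3,2) = 97.5168; S(3,3) = 86.3842
  k=4: S(4,0) = 132.0357; S(4,1) = 116.9625; S(4,2) = 103.6100; S(4,3) = 91.7818; S(4,4) = 81.3040
Terminal payoffs V(N, i) = max(S_T - K, 0):
  V(4,0) = 33.505716; V(4,1) = 18.432475; V(4,2) = 5.080000; V(4,3) = 0.000000; V(4,4) = 0.000000
Backward induction: V(k, i) = exp(-r*dt) * [p * V(k+1, i) + (1-p) * V(k+1, i+1)].
  V(3,0) = exp(-r*dt) * [p*33.505716 + (1-p)*18.432475] = 25.837161
  V(3,1) = exp(-r*dt) * [p*18.432475 + (1-p)*5.080000] = 11.650369
  V(3,2) = exp(-r*dt) * [p*5.080000 + (1-p)*0.000000] = 2.501613
  V(3,3) = exp(-r*dt) * [p*0.000000 + (1-p)*0.000000] = 0.000000
  V(2,0) = exp(-r*dt) * [p*25.837161 + (1-p)*11.650369] = 18.625164
  V(2,1) = exp(-r*dt) * [p*11.650369 + (1-p)*2.501613] = 7.004410
  V(2,2) = exp(-r*dt) * [p*2.501613 + (1-p)*0.000000] = 1.231903
  V(1,0) = exp(-r*dt) * [p*18.625164 + (1-p)*7.004410] = 12.720121
  V(1,1) = exp(-r*dt) * [p*7.004410 + (1-p)*1.231903] = 4.073331
  V(0,0) = exp(-r*dt) * [p*12.720121 + (1-p)*4.073331] = 8.327401

Answer: Price = V(0,0) = 8.3274


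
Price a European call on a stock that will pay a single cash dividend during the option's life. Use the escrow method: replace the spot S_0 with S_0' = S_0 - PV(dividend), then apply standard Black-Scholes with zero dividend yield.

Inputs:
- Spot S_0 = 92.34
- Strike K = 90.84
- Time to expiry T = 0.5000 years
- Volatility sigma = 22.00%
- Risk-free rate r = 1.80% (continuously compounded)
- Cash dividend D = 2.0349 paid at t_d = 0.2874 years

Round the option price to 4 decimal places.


PV(D) = D * exp(-r * t_d) = 2.0349 * 0.99484016 = 2.02440024
S_0' = S_0 - PV(D) = 92.3400 - 2.02440024 = 90.31559976
d1 = (ln(S_0'/K) + (r + sigma^2/2)*T) / (sigma*sqrt(T)) = 0.09841951
d2 = d1 - sigma*sqrt(T) = -0.05714398
exp(-rT) = 0.99104038
N(d1) = 0.53920041; N(d2) = 0.47721525
C = S_0' * N(d1) - K * exp(-rT) * N(d2) = 90.31559976 * 0.53920041 - 90.8400 * 0.99104038 * 0.47721525 = 5.7364

Answer: Price = 5.7364


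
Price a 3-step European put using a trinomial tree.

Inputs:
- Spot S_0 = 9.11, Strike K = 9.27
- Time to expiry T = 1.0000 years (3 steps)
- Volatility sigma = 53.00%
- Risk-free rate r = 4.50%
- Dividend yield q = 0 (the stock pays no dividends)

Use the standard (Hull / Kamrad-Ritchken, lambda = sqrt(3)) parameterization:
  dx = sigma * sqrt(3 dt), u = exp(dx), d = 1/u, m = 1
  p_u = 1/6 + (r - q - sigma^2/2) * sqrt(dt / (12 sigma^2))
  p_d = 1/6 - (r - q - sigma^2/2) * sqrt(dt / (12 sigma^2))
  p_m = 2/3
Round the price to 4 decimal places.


Answer: Price = V(0,0) = 1.6068

Derivation:
dt = T/N = 0.333333; dx = sigma*sqrt(3*dt) = 0.530000
u = exp(dx) = 1.698932; d = 1/u = 0.588605
p_u = 0.136651, p_m = 0.666667, p_d = 0.196682
Discount per step: exp(-r*dt) = 0.985112
Stock lattice S(k, j) with j the centered position index:
  k=0: S(0,+0) = 9.1100
  k=1: S(1,-1) = 5.3622; S(1,+0) = 9.1100; S(1,+1) = 15.4773
  k=2: S(2,-2) = 3.1562; S(2,-1) = 5.3622; S(2,+0) = 9.1100; S(2,+1) = 15.4773; S(2,+2) = 26.2948
  k=3: S(3,-3) = 1.8578; S(3,-2) = 3.1562; S(3,-1) = 5.3622; S(3,+0) = 9.1100; S(3,+1) = 15.4773; S(3,+2) = 26.2948; S(3,+3) = 44.6732
Terminal payoffs V(N, j) = max(K - S_T, 0):
  V(3,-3) = 7.412238; V(3,-2) = 6.113788; V(3,-1) = 3.907809; V(3,+0) = 0.160000; V(3,+1) = 0.000000; V(3,+2) = 0.000000; V(3,+3) = 0.000000
Backward induction: V(k, j) = exp(-r*dt) * [p_u * V(k+1, j+1) + p_m * V(k+1, j) + p_d * V(k+1, j-1)]
  V(2,-2) = exp(-r*dt) * [p_u*3.907809 + p_m*6.113788 + p_d*7.412238] = 5.977384
  V(2,-1) = exp(-r*dt) * [p_u*0.160000 + p_m*3.907809 + p_d*6.113788] = 3.772530
  V(2,+0) = exp(-r*dt) * [p_u*0.000000 + p_m*0.160000 + p_d*3.907809] = 0.862233
  V(2,+1) = exp(-r*dt) * [p_u*0.000000 + p_m*0.000000 + p_d*0.160000] = 0.031001
  V(2,+2) = exp(-r*dt) * [p_u*0.000000 + p_m*0.000000 + p_d*0.000000] = 0.000000
  V(1,-1) = exp(-r*dt) * [p_u*0.862233 + p_m*3.772530 + p_d*5.977384] = 3.751790
  V(1,+0) = exp(-r*dt) * [p_u*0.031001 + p_m*0.862233 + p_d*3.772530] = 1.301381
  V(1,+1) = exp(-r*dt) * [p_u*0.000000 + p_m*0.031001 + p_d*0.862233] = 0.187421
  V(0,+0) = exp(-r*dt) * [p_u*0.187421 + p_m*1.301381 + p_d*3.751790] = 1.606825


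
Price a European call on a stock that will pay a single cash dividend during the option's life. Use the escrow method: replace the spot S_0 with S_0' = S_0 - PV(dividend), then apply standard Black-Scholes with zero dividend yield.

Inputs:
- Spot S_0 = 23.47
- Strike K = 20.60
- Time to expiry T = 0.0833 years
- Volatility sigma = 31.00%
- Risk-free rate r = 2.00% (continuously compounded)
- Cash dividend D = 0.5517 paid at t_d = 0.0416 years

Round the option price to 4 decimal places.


Answer: Price = 2.4596

Derivation:
PV(D) = D * exp(-r * t_d) = 0.5517 * 0.99916835 = 0.55124118
S_0' = S_0 - PV(D) = 23.4700 - 0.55124118 = 22.91875882
d1 = (ln(S_0'/K) + (r + sigma^2/2)*T) / (sigma*sqrt(T)) = 1.25552117
d2 = d1 - sigma*sqrt(T) = 1.16604978
exp(-rT) = 0.99833539
N(d1) = 0.89535519; N(d2) = 0.87820284
C = S_0' * N(d1) - K * exp(-rT) * N(d2) = 22.91875882 * 0.89535519 - 20.6000 * 0.99833539 * 0.87820284 = 2.4596


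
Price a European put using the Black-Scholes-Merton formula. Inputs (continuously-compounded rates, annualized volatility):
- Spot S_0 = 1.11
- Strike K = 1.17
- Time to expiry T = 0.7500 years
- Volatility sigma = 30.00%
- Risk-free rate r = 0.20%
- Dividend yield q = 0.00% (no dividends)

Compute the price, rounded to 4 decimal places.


Answer: Price = 0.1491

Derivation:
d1 = (ln(S/K) + (r - q + 0.5*sigma^2) * T) / (sigma * sqrt(T)) = -0.06694851
d2 = d1 - sigma * sqrt(T) = -0.32675613
exp(-rT) = 0.99850112; exp(-qT) = 1.00000000
P = K * exp(-rT) * N(-d2) - S_0 * exp(-qT) * N(-d1)
N(-d1) = 0.52668865; N(-d2) = 0.62807383
P = 1.1700 * 0.99850112 * 0.62807383 - 1.1100 * 1.00000000 * 0.52668865 = 0.1491


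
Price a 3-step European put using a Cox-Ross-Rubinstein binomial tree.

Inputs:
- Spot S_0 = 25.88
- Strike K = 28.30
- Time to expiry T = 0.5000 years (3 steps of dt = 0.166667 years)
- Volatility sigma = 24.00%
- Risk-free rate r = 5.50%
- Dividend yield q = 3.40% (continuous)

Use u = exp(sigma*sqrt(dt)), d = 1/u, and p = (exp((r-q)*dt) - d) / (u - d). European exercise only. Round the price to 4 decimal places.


dt = T/N = 0.166667
u = exp(sigma*sqrt(dt)) = 1.102940; d = 1/u = 0.906667
p = (exp((r-q)*dt) - d) / (u - d) = 0.493388
Discount per step: exp(-r*dt) = 0.990875
Stock lattice S(k, i) with i counting down-moves:
  k=0: S(0,0) = 25.8800
  k=1: S(1,0) = 28.5441; S(1,1) = 23.4646
  k=2: S(2,0) = 31.4824; S(2,1) = 25.8800; S(2,2) = 21.2745
  k=3: S(3,0) = 34.7232; S(3,1) = 28.5441; S(3,2) = 23.4646; S(3,3) = 19.2889
Terminal payoffs V(N, i) = max(K - S_T, 0):
  V(3,0) = 0.000000; V(3,1) = 0.000000; V(3,2) = 4.835447; V(3,3) = 9.011063
Backward induction: V(k, i) = exp(-r*dt) * [p * V(k+1, i) + (1-p) * V(k+1, i+1)].
  V(2,0) = exp(-r*dt) * [p*0.000000 + (1-p)*0.000000] = 0.000000
  V(2,1) = exp(-r*dt) * [p*0.000000 + (1-p)*4.835447] = 2.427342
  V(2,2) = exp(-r*dt) * [p*4.835447 + (1-p)*9.011063] = 6.887438
  V(1,0) = exp(-r*dt) * [p*0.000000 + (1-p)*2.427342] = 1.218499
  V(1,1) = exp(-r*dt) * [p*2.427342 + (1-p)*6.887438] = 4.644112
  V(0,0) = exp(-r*dt) * [p*1.218499 + (1-p)*4.644112] = 2.927001

Answer: Price = V(0,0) = 2.9270


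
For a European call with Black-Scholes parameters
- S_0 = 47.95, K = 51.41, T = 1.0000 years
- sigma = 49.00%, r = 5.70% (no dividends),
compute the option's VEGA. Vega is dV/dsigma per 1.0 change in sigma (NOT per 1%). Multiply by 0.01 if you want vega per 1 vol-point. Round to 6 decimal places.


d1 = 0.2191348883; d2 = -0.2708651117
phi(d1) = 0.3894777332; exp(-qT) = 1.0000000000; exp(-rT) = 0.9445940694
Vega = S * exp(-qT) * phi(d1) * sqrt(T) = 47.9500 * 1.0000000000 * 0.3894777332 * 1.0000000000 = 18.675457

Answer: Vega = 18.675457


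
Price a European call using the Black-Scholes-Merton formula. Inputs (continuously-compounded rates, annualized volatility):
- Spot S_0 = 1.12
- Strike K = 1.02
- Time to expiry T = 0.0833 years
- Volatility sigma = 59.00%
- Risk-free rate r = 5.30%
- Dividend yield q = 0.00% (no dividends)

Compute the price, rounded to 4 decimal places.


Answer: Price = 0.1363

Derivation:
d1 = (ln(S/K) + (r - q + 0.5*sigma^2) * T) / (sigma * sqrt(T)) = 0.66030367
d2 = d1 - sigma * sqrt(T) = 0.49001941
exp(-rT) = 0.99559483; exp(-qT) = 1.00000000
C = S_0 * exp(-qT) * N(d1) - K * exp(-rT) * N(d2)
N(d1) = 0.74547051; N(d2) = 0.68793992
C = 1.1200 * 1.00000000 * 0.74547051 - 1.0200 * 0.99559483 * 0.68793992 = 0.1363


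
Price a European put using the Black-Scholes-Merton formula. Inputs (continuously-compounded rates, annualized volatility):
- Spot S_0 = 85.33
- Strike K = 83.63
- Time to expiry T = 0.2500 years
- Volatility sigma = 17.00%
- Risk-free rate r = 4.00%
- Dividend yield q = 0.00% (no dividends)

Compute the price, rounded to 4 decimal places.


d1 = (ln(S/K) + (r - q + 0.5*sigma^2) * T) / (sigma * sqrt(T)) = 0.39689747
d2 = d1 - sigma * sqrt(T) = 0.31189747
exp(-rT) = 0.99004983; exp(-qT) = 1.00000000
P = K * exp(-rT) * N(-d2) - S_0 * exp(-qT) * N(-d1)
N(-d1) = 0.34572153; N(-d2) = 0.37755922
P = 83.6300 * 0.99004983 * 0.37755922 - 85.3300 * 1.00000000 * 0.34572153 = 1.7607

Answer: Price = 1.7607


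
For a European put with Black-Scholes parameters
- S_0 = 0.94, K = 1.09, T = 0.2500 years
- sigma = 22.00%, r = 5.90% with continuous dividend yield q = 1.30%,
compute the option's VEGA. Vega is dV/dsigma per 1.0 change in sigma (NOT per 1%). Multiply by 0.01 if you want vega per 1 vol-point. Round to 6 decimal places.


d1 = -1.1863918178; d2 = -1.2963918178
phi(d1) = 0.1973648356; exp(-qT) = 0.9967552755; exp(-rT) = 0.9853582484
Vega = S * exp(-qT) * phi(d1) * sqrt(T) = 0.9400 * 0.9967552755 * 0.1973648356 * 0.5000000000 = 0.092460

Answer: Vega = 0.092460


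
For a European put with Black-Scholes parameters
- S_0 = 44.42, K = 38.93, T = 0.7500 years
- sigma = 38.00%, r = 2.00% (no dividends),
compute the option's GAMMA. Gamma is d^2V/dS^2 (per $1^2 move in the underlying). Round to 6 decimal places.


d1 = 0.6110026698; d2 = 0.2819130163
phi(d1) = 0.3310119954; exp(-qT) = 1.0000000000; exp(-rT) = 0.9851119396
Gamma = exp(-qT) * phi(d1) / (S * sigma * sqrt(T)) = 1.0000000000 * 0.3310119954 / (44.4200 * 0.3800 * 0.8660254038) = 0.022644

Answer: Gamma = 0.022644


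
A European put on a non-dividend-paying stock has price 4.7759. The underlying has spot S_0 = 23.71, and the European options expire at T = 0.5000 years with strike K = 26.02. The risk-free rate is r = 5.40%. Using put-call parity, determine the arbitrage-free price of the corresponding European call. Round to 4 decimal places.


Put-call parity: C - P = S_0 * exp(-qT) - K * exp(-rT).
S_0 * exp(-qT) = 23.7100 * 1.00000000 = 23.71000000
K * exp(-rT) = 26.0200 * 0.97336124 = 25.32685950
C = P + S*exp(-qT) - K*exp(-rT)
C = 4.7759 + 23.71000000 - 25.32685950 = 3.1590

Answer: Call price = 3.1590


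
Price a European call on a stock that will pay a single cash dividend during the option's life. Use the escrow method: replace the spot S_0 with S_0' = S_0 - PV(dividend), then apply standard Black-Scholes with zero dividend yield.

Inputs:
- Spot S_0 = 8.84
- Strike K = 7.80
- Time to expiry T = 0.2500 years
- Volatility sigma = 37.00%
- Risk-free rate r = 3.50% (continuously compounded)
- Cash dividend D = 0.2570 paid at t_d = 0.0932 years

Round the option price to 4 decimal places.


Answer: Price = 1.1202

Derivation:
PV(D) = D * exp(-r * t_d) = 0.2570 * 0.99674331 = 0.25616303
S_0' = S_0 - PV(D) = 8.8400 - 0.25616303 = 8.58383697
d1 = (ln(S_0'/K) + (r + sigma^2/2)*T) / (sigma*sqrt(T)) = 0.65740421
d2 = d1 - sigma*sqrt(T) = 0.47240421
exp(-rT) = 0.99128817
N(d1) = 0.74453948; N(d2) = 0.68168085
C = S_0' * N(d1) - K * exp(-rT) * N(d2) = 8.58383697 * 0.74453948 - 7.8000 * 0.99128817 * 0.68168085 = 1.1202


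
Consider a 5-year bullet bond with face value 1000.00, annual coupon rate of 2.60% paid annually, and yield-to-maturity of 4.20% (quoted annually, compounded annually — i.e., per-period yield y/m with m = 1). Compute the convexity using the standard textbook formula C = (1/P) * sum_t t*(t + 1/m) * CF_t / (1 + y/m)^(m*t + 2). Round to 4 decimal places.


Answer: Convexity = 25.7395

Derivation:
Coupon per period c = face * coupon_rate / m = 26.000000
Periods per year m = 1; per-period yield y/m = 0.042000
Number of cashflows N = 5
Cashflows (t years, CF_t, discount factor 1/(1+y/m)^(m*t), PV):
  t = 1.0000: CF_t = 26.000000, DF = 0.959693, PV = 24.952015
  t = 2.0000: CF_t = 26.000000, DF = 0.921010, PV = 23.946272
  t = 3.0000: CF_t = 26.000000, DF = 0.883887, PV = 22.981067
  t = 4.0000: CF_t = 26.000000, DF = 0.848260, PV = 22.054767
  t = 5.0000: CF_t = 1026.000000, DF = 0.814069, PV = 835.235156
Price P = sum_t PV_t = 929.169277
Convexity numerator sum_t t*(t + 1/m) * CF_t / (1+y/m)^(m*t + 2):
  t = 1.0000: term = 45.962134
  t = 2.0000: term = 132.328601
  t = 3.0000: term = 253.989638
  t = 4.0000: term = 406.253420
  t = 5.0000: term = 23077.809430
Convexity = (1/P) * sum = 23916.343224 / 929.169277 = 25.739490


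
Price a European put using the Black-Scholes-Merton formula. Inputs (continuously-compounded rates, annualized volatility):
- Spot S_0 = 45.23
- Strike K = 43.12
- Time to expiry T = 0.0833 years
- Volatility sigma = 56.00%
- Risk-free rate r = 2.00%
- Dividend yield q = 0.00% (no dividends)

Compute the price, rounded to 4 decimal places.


Answer: Price = 1.8837

Derivation:
d1 = (ln(S/K) + (r - q + 0.5*sigma^2) * T) / (sigma * sqrt(T)) = 0.38670262
d2 = d1 - sigma * sqrt(T) = 0.22507688
exp(-rT) = 0.99833539; exp(-qT) = 1.00000000
P = K * exp(-rT) * N(-d2) - S_0 * exp(-qT) * N(-d1)
N(-d1) = 0.34948819; N(-d2) = 0.41095973
P = 43.1200 * 0.99833539 * 0.41095973 - 45.2300 * 1.00000000 * 0.34948819 = 1.8837


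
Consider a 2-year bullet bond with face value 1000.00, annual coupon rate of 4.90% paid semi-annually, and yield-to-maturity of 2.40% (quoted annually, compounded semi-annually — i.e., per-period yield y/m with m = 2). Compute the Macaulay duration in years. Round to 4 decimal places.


Coupon per period c = face * coupon_rate / m = 24.500000
Periods per year m = 2; per-period yield y/m = 0.012000
Number of cashflows N = 4
Cashflows (t years, CF_t, discount factor 1/(1+y/m)^(m*t), PV):
  t = 0.5000: CF_t = 24.500000, DF = 0.988142, PV = 24.209486
  t = 1.0000: CF_t = 24.500000, DF = 0.976425, PV = 23.922417
  t = 1.5000: CF_t = 24.500000, DF = 0.964847, PV = 23.638752
  t = 2.0000: CF_t = 1024.500000, DF = 0.953406, PV = 976.764603
Price P = sum_t PV_t = 1048.535258
Macaulay numerator sum_t t * PV_t:
  t * PV_t at t = 0.5000: 12.104743
  t * PV_t at t = 1.0000: 23.922417
  t * PV_t at t = 1.5000: 35.458128
  t * PV_t at t = 2.0000: 1953.529206
Macaulay duration D = (sum_t t * PV_t) / P = 2025.014494 / 1048.535258 = 1.931279

Answer: Macaulay duration = 1.9313 years


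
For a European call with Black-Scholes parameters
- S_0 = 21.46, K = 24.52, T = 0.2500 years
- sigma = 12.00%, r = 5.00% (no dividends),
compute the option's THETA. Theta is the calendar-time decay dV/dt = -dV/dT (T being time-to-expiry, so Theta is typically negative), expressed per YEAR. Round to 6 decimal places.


d1 = -1.9833062311; d2 = -2.0433062311
phi(d1) = 0.0558162443; exp(-qT) = 1.0000000000; exp(-rT) = 0.9875778005
Theta = -S*exp(-qT)*phi(d1)*sigma/(2*sqrt(T)) - r*K*exp(-rT)*N(d2) + q*S*exp(-qT)*N(d1)
N(d1) = 0.0236666169; N(d2) = 0.0205110666; sqrt(T) = 0.5000000000
Term 1 = -21.4600 * 1.0000000000 * 0.0558162443 * 0.1200 / (2 * 0.5000000000) = -0.1437379923
Term 2 = -0.0500 * 24.5200 * 0.9875778005 * 0.0205110666 = -0.0248341920
Term 3 = 0 (no dividend yield, q = 0)
Theta = -0.1437379923 + (-0.0248341920) + (0.0000000000) = -0.168572

Answer: Theta = -0.168572


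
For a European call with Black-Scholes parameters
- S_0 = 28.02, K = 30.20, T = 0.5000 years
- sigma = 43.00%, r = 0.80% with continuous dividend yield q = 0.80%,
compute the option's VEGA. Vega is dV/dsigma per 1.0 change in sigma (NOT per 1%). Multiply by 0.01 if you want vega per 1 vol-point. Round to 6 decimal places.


Answer: Vega = 7.837753

Derivation:
d1 = -0.0943852166; d2 = -0.3984411325
phi(d1) = 0.3971692297; exp(-qT) = 0.9960079893; exp(-rT) = 0.9960079893
Vega = S * exp(-qT) * phi(d1) * sqrt(T) = 28.0200 * 0.9960079893 * 0.3971692297 * 0.7071067812 = 7.837753


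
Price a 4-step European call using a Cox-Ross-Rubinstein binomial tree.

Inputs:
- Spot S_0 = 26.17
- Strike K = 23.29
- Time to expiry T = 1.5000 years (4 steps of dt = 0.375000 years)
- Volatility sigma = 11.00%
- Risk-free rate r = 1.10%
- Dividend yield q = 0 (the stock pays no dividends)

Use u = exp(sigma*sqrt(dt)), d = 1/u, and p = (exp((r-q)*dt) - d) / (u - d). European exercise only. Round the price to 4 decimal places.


Answer: Price = V(0,0) = 3.5398

Derivation:
dt = T/N = 0.375000
u = exp(sigma*sqrt(dt)) = 1.069682; d = 1/u = 0.934858
p = (exp((r-q)*dt) - d) / (u - d) = 0.513825
Discount per step: exp(-r*dt) = 0.995883
Stock lattice S(k, i) with i counting down-moves:
  k=0: S(0,0) = 26.1700
  k=1: S(1,0) = 27.9936; S(1,1) = 24.4652
  k=2: S(2,0) = 29.9442; S(2,1) = 26.1700; S(2,2) = 22.8715
  k=3: S(3,0) = 32.0308; S(3,1) = 27.9936; S(3,2) = 24.4652; S(3,3) = 21.3816
  k=4: S(4,0) = 34.2627; S(4,1) = 29.9442; S(4,2) = 26.1700; S(4,3) = 22.8715; S(4,4) = 19.9888
Terminal payoffs V(N, i) = max(S_T - K, 0):
  V(4,0) = 10.972710; V(4,1) = 6.654200; V(4,2) = 2.880000; V(4,3) = 0.000000; V(4,4) = 0.000000
Backward induction: V(k, i) = exp(-r*dt) * [p * V(k+1, i) + (1-p) * V(k+1, i+1)].
  V(3,0) = exp(-r*dt) * [p*10.972710 + (1-p)*6.654200] = 8.836631
  V(3,1) = exp(-r*dt) * [p*6.654200 + (1-p)*2.880000] = 4.799439
  V(3,2) = exp(-r*dt) * [p*2.880000 + (1-p)*0.000000] = 1.473724
  V(3,3) = exp(-r*dt) * [p*0.000000 + (1-p)*0.000000] = 0.000000
  V(2,0) = exp(-r*dt) * [p*8.836631 + (1-p)*4.799439] = 6.845552
  V(2,1) = exp(-r*dt) * [p*4.799439 + (1-p)*1.473724] = 3.169458
  V(2,2) = exp(-r*dt) * [p*1.473724 + (1-p)*0.000000] = 0.754119
  V(1,0) = exp(-r*dt) * [p*6.845552 + (1-p)*3.169458] = 5.037504
  V(1,1) = exp(-r*dt) * [p*3.169458 + (1-p)*0.754119] = 1.986967
  V(0,0) = exp(-r*dt) * [p*5.037504 + (1-p)*1.986967] = 3.539776


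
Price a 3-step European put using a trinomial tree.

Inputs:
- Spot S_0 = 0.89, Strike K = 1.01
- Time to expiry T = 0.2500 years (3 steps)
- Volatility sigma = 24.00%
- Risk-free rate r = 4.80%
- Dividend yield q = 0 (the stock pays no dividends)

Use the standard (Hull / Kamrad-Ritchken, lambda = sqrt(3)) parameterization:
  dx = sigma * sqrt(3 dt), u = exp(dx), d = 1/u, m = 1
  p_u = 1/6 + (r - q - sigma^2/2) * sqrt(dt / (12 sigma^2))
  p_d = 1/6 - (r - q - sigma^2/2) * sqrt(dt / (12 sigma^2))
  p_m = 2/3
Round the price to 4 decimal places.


dt = T/N = 0.083333; dx = sigma*sqrt(3*dt) = 0.120000
u = exp(dx) = 1.127497; d = 1/u = 0.886920
p_u = 0.173333, p_m = 0.666667, p_d = 0.160000
Discount per step: exp(-r*dt) = 0.996008
Stock lattice S(k, j) with j the centered position index:
  k=0: S(0,+0) = 0.8900
  k=1: S(1,-1) = 0.7894; S(1,+0) = 0.8900; S(1,+1) = 1.0035
  k=2: S(2,-2) = 0.7001; S(2,-1) = 0.7894; S(2,+0) = 0.8900; S(2,+1) = 1.0035; S(2,+2) = 1.1314
  k=3: S(3,-3) = 0.6209; S(3,-2) = 0.7001; S(3,-1) = 0.7894; S(3,+0) = 0.8900; S(3,+1) = 1.0035; S(3,+2) = 1.1314; S(3,+3) = 1.2757
Terminal payoffs V(N, j) = max(K - S_T, 0):
  V(3,-3) = 0.389068; V(3,-2) = 0.309901; V(3,-1) = 0.220641; V(3,+0) = 0.120000; V(3,+1) = 0.006528; V(3,+2) = 0.000000; V(3,+3) = 0.000000
Backward induction: V(k, j) = exp(-r*dt) * [p_u * V(k+1, j+1) + p_m * V(k+1, j) + p_d * V(k+1, j-1)]
  V(2,-2) = exp(-r*dt) * [p_u*0.220641 + p_m*0.309901 + p_d*0.389068] = 0.305870
  V(2,-1) = exp(-r*dt) * [p_u*0.120000 + p_m*0.220641 + p_d*0.309901] = 0.216610
  V(2,+0) = exp(-r*dt) * [p_u*0.006528 + p_m*0.120000 + p_d*0.220641] = 0.115969
  V(2,+1) = exp(-r*dt) * [p_u*0.000000 + p_m*0.006528 + p_d*0.120000] = 0.023458
  V(2,+2) = exp(-r*dt) * [p_u*0.000000 + p_m*0.000000 + p_d*0.006528] = 0.001040
  V(1,-1) = exp(-r*dt) * [p_u*0.115969 + p_m*0.216610 + p_d*0.305870] = 0.212595
  V(1,+0) = exp(-r*dt) * [p_u*0.023458 + p_m*0.115969 + p_d*0.216610] = 0.115573
  V(1,+1) = exp(-r*dt) * [p_u*0.001040 + p_m*0.023458 + p_d*0.115969] = 0.034237
  V(0,+0) = exp(-r*dt) * [p_u*0.034237 + p_m*0.115573 + p_d*0.212595] = 0.116531

Answer: Price = V(0,0) = 0.1165
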